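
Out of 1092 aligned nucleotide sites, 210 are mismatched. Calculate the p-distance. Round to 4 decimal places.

0.1923

p = 210/1092 = 0.192307… ≈ 0.1923 (to 4 d.p.).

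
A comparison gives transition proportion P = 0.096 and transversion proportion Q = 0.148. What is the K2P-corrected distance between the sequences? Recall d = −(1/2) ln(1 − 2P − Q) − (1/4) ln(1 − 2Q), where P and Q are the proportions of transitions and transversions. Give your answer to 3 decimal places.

Under the Kimura two-parameter model, d = −½ ln(1 − 2P − Q) − ¼ ln(1 − 2Q).
1 − 2P − Q = 0.66, giving −½ ln(0.66) = 0.207758.
1 − 2Q = 0.704, giving −¼ ln(0.704) = 0.087744.
d = 0.207758 + 0.087744 = 0.295502.

0.296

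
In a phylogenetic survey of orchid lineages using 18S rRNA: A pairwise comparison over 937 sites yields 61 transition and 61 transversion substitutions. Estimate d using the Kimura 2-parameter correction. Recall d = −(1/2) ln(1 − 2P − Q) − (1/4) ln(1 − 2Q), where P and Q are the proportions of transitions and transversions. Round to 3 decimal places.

0.144

P = 61/937 ≈ 0.065101 and Q = 61/937 ≈ 0.065101.
Under the Kimura two-parameter model, d = −½ ln(1 − 2P − Q) − ¼ ln(1 − 2Q).
1 − 2P − Q = 0.804697, giving −½ ln(0.804697) = 0.108645.
1 − 2Q = 0.869798, giving −¼ ln(0.869798) = 0.034874.
d = 0.108645 + 0.034874 = 0.143519.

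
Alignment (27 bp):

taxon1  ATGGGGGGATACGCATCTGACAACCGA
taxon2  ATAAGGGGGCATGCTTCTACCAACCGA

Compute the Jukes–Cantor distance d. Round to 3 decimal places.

The sequences differ at 8 of 27 sites (3, 4, 9, 10, 12, 15, 19, 20), so p = 8/27 ≈ 0.296296.
d = −(3/4) ln(1 − 4p/3) = −0.75 ln(1 − 0.395061) = −0.75 ln(0.604939)
  = −0.75 × (-0.502628) = 0.376971 substitutions/site.

0.377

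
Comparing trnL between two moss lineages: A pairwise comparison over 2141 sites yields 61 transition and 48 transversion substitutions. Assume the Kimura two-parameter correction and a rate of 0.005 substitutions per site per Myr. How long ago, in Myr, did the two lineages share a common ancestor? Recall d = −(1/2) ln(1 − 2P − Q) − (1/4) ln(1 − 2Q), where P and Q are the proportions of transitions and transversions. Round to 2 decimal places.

5.28

P = 61/2141 ≈ 0.028491 and Q = 48/2141 ≈ 0.022419.
Under the Kimura two-parameter model, d = −½ ln(1 − 2P − Q) − ¼ ln(1 − 2Q).
1 − 2P − Q = 0.920599, giving −½ ln(0.920599) = 0.041365.
1 − 2Q = 0.955162, giving −¼ ln(0.955162) = 0.011469.
d = 0.041365 + 0.011469 = 0.052834.
Under a molecular clock d = 2μt, so t = d/(2μ) = 0.052834 / (2 × 0.005) = 5.28 Myr.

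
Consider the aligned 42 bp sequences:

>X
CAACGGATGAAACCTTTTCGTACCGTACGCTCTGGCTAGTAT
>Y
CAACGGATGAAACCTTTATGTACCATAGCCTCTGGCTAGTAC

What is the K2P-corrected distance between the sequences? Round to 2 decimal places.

Of 42 sites, 3 differences are transitions and 3 are transversions, so P = 3/42 ≈ 0.071429 and Q = 3/42 ≈ 0.071429.
Under the Kimura two-parameter model, d = −½ ln(1 − 2P − Q) − ¼ ln(1 − 2Q).
1 − 2P − Q = 0.785713, giving −½ ln(0.785713) = 0.120582.
1 − 2Q = 0.857142, giving −¼ ln(0.857142) = 0.038538.
d = 0.120582 + 0.038538 = 0.159120.

0.16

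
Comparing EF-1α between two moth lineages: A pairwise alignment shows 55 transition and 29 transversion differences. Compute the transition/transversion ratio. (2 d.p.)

R = 55/29 = 1.896551… ≈ 1.90 (to 2 d.p.).

1.90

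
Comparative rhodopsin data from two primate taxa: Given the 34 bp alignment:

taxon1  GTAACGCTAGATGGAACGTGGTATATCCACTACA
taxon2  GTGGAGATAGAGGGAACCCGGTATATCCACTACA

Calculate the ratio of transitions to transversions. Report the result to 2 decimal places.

Transitions are A↔G and C↔T; transversions are all other mismatches.
Transitions: 3. Transversions: 4.
R = 3/4 = 0.75.

0.75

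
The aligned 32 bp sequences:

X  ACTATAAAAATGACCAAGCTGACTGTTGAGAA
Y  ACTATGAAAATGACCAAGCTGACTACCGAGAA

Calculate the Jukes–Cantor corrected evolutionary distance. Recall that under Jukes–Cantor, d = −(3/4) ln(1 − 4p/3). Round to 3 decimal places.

The sequences differ at 4 of 32 sites (6, 25, 26, 27), so p = 4/32 = 0.125.
d = −(3/4) ln(1 − 4p/3) = −0.75 ln(1 − 0.166667) = −0.75 ln(0.833333)
  = −0.75 × (-0.182322) = 0.136742 substitutions/site.

0.137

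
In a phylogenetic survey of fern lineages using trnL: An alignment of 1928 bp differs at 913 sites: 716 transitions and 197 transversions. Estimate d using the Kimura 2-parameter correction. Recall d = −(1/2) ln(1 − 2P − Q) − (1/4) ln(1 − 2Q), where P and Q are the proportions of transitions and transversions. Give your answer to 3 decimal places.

P = 716/1928 ≈ 0.371369 and Q = 197/1928 ≈ 0.102178.
Under the Kimura two-parameter model, d = −½ ln(1 − 2P − Q) − ¼ ln(1 − 2Q).
1 − 2P − Q = 0.155084, giving −½ ln(0.155084) = 0.931894.
1 − 2Q = 0.795644, giving −¼ ln(0.795644) = 0.057151.
d = 0.931894 + 0.057151 = 0.989045.

0.989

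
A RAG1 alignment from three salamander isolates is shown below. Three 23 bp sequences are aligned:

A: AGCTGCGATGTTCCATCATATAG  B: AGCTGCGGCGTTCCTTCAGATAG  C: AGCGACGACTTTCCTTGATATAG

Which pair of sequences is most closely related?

A and B

A–B: 4/23 differ, p = 0.174, d = 0.198.
A–C: 6/23 differ, p = 0.261, d = 0.321.
B–C: 6/23 differ, p = 0.261, d = 0.321.
The smallest distance is between A and B.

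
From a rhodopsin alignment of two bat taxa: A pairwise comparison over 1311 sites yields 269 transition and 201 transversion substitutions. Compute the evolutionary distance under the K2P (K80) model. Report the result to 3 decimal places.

P = 269/1311 ≈ 0.205187 and Q = 201/1311 ≈ 0.153318.
Under the Kimura two-parameter model, d = −½ ln(1 − 2P − Q) − ¼ ln(1 − 2Q).
1 − 2P − Q = 0.436308, giving −½ ln(0.436308) = 0.414703.
1 − 2Q = 0.693364, giving −¼ ln(0.693364) = 0.091550.
d = 0.414703 + 0.091550 = 0.506253.

0.506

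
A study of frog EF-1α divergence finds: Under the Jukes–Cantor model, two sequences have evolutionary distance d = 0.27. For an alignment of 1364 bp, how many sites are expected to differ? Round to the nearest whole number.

Invert JC69: p = (3/4)(1 − e^(−4d/3)) = 0.75 × (1 − e^(-0.36)) = 0.75 × (1 − 0.697676) = 0.226743.
Expected differing sites = pL ≈ 0.226743 × 1364 = 309.277452 ≈ 309.

309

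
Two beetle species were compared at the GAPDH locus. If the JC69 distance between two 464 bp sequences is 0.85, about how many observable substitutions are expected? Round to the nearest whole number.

236

Invert JC69: p = (3/4)(1 − e^(−4d/3)) = 0.75 × (1 − e^(-1.133333)) = 0.75 × (1 − 0.321958) = 0.508532.
Expected differing sites = pL ≈ 0.508532 × 464 = 235.958848 ≈ 236.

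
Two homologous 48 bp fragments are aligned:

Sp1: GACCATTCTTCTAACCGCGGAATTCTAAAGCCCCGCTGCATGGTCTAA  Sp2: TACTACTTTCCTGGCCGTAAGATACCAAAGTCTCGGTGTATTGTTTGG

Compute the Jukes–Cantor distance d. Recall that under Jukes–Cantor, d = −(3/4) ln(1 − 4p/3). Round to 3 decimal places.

0.657

The sequences differ at 21 of 48 sites, so p = 21/48 = 0.4375.
d = −(3/4) ln(1 − 4p/3) = −0.75 ln(1 − 0.583333) = −0.75 ln(0.416667)
  = −0.75 × (-0.875468) = 0.656601 substitutions/site.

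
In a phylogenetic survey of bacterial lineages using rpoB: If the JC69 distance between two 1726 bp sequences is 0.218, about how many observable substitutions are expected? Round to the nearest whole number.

Invert JC69: p = (3/4)(1 − e^(−4d/3)) = 0.75 × (1 − e^(-0.290667)) = 0.75 × (1 − 0.747765) = 0.189176.
Expected differing sites = pL ≈ 0.189176 × 1726 = 326.517776 ≈ 327.

327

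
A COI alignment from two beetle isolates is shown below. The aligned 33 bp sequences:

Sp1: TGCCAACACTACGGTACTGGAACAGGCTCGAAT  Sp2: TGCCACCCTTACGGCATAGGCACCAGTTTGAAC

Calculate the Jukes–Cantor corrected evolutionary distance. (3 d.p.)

0.497

The sequences differ at 12 of 33 sites, so p = 12/33 ≈ 0.363636.
d = −(3/4) ln(1 − 4p/3) = −0.75 ln(1 − 0.484848) = −0.75 ln(0.515152)
  = −0.75 × (-0.663293) = 0.497470 substitutions/site.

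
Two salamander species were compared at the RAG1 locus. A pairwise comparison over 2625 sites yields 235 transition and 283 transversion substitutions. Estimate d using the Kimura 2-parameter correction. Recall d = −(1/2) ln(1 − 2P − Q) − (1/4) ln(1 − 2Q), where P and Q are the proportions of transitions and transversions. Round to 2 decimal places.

0.23

P = 235/2625 ≈ 0.089524 and Q = 283/2625 ≈ 0.10781.
Under the Kimura two-parameter model, d = −½ ln(1 − 2P − Q) − ¼ ln(1 − 2Q).
1 − 2P − Q = 0.713142, giving −½ ln(0.713142) = 0.169037.
1 − 2Q = 0.78438, giving −¼ ln(0.78438) = 0.060715.
d = 0.169037 + 0.060715 = 0.229752.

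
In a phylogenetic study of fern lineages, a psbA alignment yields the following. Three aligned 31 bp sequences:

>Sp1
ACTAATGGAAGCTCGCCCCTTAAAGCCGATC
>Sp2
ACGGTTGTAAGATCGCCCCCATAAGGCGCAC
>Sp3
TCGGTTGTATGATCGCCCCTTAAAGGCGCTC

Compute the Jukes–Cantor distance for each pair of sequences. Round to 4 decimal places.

d(Sp1,Sp2) = 0.4806, d(Sp1,Sp3) = 0.3672, d(Sp2,Sp3) = 0.2239

Sp1–Sp2: 11/31 sites differ → p ≈ 0.354839, d = −0.75 ln(1 − 0.473119) = 0.480585 ≈ 0.4806.
Sp1–Sp3: 9/31 sites differ → p ≈ 0.290323, d = −0.75 ln(1 − 0.387097) = 0.367161 ≈ 0.3672.
Sp2–Sp3: 6/31 sites differ → p ≈ 0.193548, d = −0.75 ln(1 − 0.258064) = 0.223869 ≈ 0.2239.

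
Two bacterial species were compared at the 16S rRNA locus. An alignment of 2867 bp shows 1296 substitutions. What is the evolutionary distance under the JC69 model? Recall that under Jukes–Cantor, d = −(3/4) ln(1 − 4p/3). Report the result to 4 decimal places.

0.6923

p = 1296/2867 ≈ 0.45204.
d = −(3/4) ln(1 − 4p/3) = −0.75 ln(1 − 0.60272) = −0.75 ln(0.39728)
  = −0.75 × (-0.923114) = 0.692336 substitutions/site.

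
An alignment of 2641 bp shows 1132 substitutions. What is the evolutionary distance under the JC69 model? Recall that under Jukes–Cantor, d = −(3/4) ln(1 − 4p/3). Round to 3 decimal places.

0.636

p = 1132/2641 ≈ 0.428626.
d = −(3/4) ln(1 − 4p/3) = −0.75 ln(1 − 0.571501) = −0.75 ln(0.428499)
  = −0.75 × (-0.847467) = 0.635600 substitutions/site.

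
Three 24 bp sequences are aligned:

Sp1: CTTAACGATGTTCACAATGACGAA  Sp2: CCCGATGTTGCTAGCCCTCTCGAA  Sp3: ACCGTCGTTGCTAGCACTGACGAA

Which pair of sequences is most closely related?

Sp2 and Sp3

Sp1–Sp2: 12/24 differ, p = 0.500, d = 0.824.
Sp1–Sp3: 10/24 differ, p = 0.417, d = 0.608.
Sp2–Sp3: 6/24 differ, p = 0.250, d = 0.304.
The smallest distance is between Sp2 and Sp3.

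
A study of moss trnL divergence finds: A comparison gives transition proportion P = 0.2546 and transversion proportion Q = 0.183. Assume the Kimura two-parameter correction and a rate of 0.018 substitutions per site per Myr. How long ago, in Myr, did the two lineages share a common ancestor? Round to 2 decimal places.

19.53

Under the Kimura two-parameter model, d = −½ ln(1 − 2P − Q) − ¼ ln(1 − 2Q).
1 − 2P − Q = 0.3078, giving −½ ln(0.3078) = 0.589153.
1 − 2Q = 0.634, giving −¼ ln(0.634) = 0.113927.
d = 0.589153 + 0.113927 = 0.703080.
Under a molecular clock d = 2μt, so t = d/(2μ) = 0.703080 / (2 × 0.018) = 19.53 Myr.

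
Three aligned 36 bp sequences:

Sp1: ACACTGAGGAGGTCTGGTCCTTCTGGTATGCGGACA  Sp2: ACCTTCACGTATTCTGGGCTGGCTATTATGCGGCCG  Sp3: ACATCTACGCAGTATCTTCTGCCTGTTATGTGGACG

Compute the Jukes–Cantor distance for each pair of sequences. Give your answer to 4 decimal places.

d(Sp1,Sp2) = 0.6082, d(Sp1,Sp3) = 0.6082, d(Sp2,Sp3) = 0.4926

Sp1–Sp2: 15/36 sites differ → p ≈ 0.416667, d = −0.75 ln(1 − 0.555556) = 0.608198 ≈ 0.6082.
Sp1–Sp3: 15/36 sites differ → p ≈ 0.416667, d = −0.75 ln(1 − 0.555556) = 0.608198 ≈ 0.6082.
Sp2–Sp3: 13/36 sites differ → p ≈ 0.361111, d = −0.75 ln(1 − 0.481481) = 0.492584 ≈ 0.4926.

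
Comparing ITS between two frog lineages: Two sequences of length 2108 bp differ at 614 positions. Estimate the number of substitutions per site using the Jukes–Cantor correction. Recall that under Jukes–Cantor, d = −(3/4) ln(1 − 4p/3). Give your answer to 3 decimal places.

p = 614/2108 ≈ 0.291271.
d = −(3/4) ln(1 − 4p/3) = −0.75 ln(1 − 0.388361) = −0.75 ln(0.611639)
  = −0.75 × (-0.491613) = 0.368710 substitutions/site.

0.369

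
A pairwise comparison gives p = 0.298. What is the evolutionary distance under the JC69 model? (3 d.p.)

0.380

d = −(3/4) ln(1 − 4p/3) = −0.75 ln(1 − 0.397333) = −0.75 ln(0.602667)
  = −0.75 × (-0.506390) = 0.379793 substitutions/site.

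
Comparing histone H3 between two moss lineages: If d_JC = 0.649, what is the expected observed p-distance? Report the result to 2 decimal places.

p = (3/4)(1 − e^(−4d/3)) = 0.75 × (1 − e^(-0.865333)) = 0.75 × (1 − 0.420911) = 0.434317.

0.43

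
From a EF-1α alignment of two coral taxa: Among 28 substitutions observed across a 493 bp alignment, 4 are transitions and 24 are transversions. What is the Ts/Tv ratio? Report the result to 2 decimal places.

0.17

R = 4/24 = 0.166666… ≈ 0.17 (to 2 d.p.).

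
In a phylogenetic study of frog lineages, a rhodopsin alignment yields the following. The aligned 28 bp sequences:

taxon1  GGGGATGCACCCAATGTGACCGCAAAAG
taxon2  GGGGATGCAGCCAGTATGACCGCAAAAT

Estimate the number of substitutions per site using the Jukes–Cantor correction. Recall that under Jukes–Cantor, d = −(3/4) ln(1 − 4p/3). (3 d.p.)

The sequences differ at 4 of 28 sites (10, 14, 16, 28), so p = 4/28 ≈ 0.142857.
d = −(3/4) ln(1 − 4p/3) = −0.75 ln(1 − 0.190476) = −0.75 ln(0.809524)
  = −0.75 × (-0.211309) = 0.158482 substitutions/site.

0.158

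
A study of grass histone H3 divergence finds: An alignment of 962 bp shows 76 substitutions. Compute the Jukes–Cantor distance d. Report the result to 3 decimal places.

p = 76/962 ≈ 0.079002.
d = −(3/4) ln(1 − 4p/3) = −0.75 ln(1 − 0.105336) = −0.75 ln(0.894664)
  = −0.75 × (-0.111307) = 0.083480 substitutions/site.

0.083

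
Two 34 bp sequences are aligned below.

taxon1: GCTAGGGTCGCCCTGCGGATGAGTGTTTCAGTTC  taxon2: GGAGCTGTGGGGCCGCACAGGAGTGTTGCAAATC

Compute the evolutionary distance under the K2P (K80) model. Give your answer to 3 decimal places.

Of 34 sites, 4 differences are transitions and 11 are transversions, so P = 4/34 ≈ 0.117647 and Q = 11/34 ≈ 0.323529.
Under the Kimura two-parameter model, d = −½ ln(1 − 2P − Q) − ¼ ln(1 − 2Q).
1 − 2P − Q = 0.441177, giving −½ ln(0.441177) = 0.409155.
1 − 2Q = 0.352942, giving −¼ ln(0.352942) = 0.260363.
d = 0.409155 + 0.260363 = 0.669518.

0.670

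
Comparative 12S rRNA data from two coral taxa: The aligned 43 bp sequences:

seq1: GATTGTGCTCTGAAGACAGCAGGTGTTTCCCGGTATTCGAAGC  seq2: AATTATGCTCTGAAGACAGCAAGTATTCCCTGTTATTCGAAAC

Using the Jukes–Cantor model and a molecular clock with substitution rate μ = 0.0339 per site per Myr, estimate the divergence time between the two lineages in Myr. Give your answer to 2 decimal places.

3.15

The sequences differ at 8 of 43 sites (1, 5, 22, 25, 28, 31, 33, 42), so p = 8/43 ≈ 0.186047.
d = −(3/4) ln(1 − 4p/3) = −0.75 ln(1 − 0.248063) = −0.75 ln(0.751937)
  = −0.75 × (-0.285103) = 0.213827 substitutions/site.
Under a molecular clock d = 2μt, so t = d/(2μ) = 0.213827 / (2 × 0.0339) = 3.15 Myr.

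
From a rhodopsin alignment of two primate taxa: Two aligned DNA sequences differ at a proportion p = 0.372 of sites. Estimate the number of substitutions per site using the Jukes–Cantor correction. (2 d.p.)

d = −(3/4) ln(1 − 4p/3) = −0.75 ln(1 − 0.496) = −0.75 ln(0.504)
  = −0.75 × (-0.685179) = 0.513884 substitutions/site.

0.51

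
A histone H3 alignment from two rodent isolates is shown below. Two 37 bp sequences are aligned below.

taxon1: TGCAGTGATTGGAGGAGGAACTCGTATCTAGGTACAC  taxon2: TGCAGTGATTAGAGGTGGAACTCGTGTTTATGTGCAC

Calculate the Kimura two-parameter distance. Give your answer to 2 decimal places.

Of 37 sites, 4 differences are transitions and 2 are transversions, so P = 4/37 ≈ 0.108108 and Q = 2/37 ≈ 0.054054.
Under the Kimura two-parameter model, d = −½ ln(1 − 2P − Q) − ¼ ln(1 − 2Q).
1 − 2P − Q = 0.72973, giving −½ ln(0.72973) = 0.157540.
1 − 2Q = 0.891892, giving −¼ ln(0.891892) = 0.028603.
d = 0.157540 + 0.028603 = 0.186143.

0.19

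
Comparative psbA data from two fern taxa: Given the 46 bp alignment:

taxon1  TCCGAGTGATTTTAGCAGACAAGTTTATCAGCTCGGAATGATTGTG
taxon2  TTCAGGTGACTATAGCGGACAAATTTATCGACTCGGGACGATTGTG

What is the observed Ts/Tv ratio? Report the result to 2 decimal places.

10.00

Transitions are A↔G and C↔T; transversions are all other mismatches.
Transitions: 10. Transversions: 1.
R = 10/1 = 10.00.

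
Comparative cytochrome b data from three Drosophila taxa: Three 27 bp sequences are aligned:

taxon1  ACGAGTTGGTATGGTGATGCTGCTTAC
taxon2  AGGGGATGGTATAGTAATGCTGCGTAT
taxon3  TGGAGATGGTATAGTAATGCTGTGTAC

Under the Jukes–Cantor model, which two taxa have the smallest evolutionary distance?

taxon1–taxon2: 7/27 differ, p = 0.259, d = 0.318.
taxon1–taxon3: 7/27 differ, p = 0.259, d = 0.318.
taxon2–taxon3: 4/27 differ, p = 0.148, d = 0.165.
The smallest distance is between taxon2 and taxon3.

taxon2 and taxon3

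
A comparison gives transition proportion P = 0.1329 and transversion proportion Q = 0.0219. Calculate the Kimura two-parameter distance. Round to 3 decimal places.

0.181

Under the Kimura two-parameter model, d = −½ ln(1 − 2P − Q) − ¼ ln(1 − 2Q).
1 − 2P − Q = 0.7123, giving −½ ln(0.7123) = 0.169628.
1 − 2Q = 0.9562, giving −¼ ln(0.9562) = 0.011197.
d = 0.169628 + 0.011197 = 0.180825.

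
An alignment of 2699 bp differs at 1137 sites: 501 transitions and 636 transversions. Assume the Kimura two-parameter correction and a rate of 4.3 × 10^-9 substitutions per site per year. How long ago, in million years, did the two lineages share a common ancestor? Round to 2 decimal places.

72.81

P = 501/2699 ≈ 0.185624 and Q = 636/2699 ≈ 0.235643.
Under the Kimura two-parameter model, d = −½ ln(1 − 2P − Q) − ¼ ln(1 − 2Q).
1 − 2P − Q = 0.393109, giving −½ ln(0.393109) = 0.466834.
1 − 2Q = 0.528714, giving −¼ ln(0.528714) = 0.159327.
d = 0.466834 + 0.159327 = 0.626161.
Under a molecular clock d = 2μt, so t = d/(2μ) = 0.626161 / (2 × 4.3 × 10^-9) = 72.81 million years.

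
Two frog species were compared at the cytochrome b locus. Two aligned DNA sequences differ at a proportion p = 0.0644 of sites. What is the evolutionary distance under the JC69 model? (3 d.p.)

0.067

d = −(3/4) ln(1 − 4p/3) = −0.75 ln(1 − 0.085867) = −0.75 ln(0.914133)
  = −0.75 × (-0.089779) = 0.067334 substitutions/site.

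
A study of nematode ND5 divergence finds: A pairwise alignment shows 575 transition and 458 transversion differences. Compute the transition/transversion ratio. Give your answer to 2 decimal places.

1.26

R = 575/458 = 1.255458… ≈ 1.26 (to 2 d.p.).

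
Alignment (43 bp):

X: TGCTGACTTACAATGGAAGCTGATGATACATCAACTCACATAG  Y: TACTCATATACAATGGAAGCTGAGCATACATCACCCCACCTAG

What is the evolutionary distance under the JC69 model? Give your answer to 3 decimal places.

The sequences differ at 9 of 43 sites (2, 5, 7, 8, 24, 25, 34, 36, 40), so p = 9/43 ≈ 0.209302.
d = −(3/4) ln(1 − 4p/3) = −0.75 ln(1 − 0.279069) = −0.75 ln(0.720931)
  = −0.75 × (-0.327212) = 0.245409 substitutions/site.

0.245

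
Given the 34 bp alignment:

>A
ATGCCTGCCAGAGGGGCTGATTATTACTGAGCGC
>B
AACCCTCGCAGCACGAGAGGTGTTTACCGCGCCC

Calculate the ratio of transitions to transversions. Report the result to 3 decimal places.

0.333

Transitions are A↔G and C↔T; transversions are all other mismatches.
Transitions: 4. Transversions: 12.
R = 4/12 = 0.333333… ≈ 0.333 (to 3 d.p.).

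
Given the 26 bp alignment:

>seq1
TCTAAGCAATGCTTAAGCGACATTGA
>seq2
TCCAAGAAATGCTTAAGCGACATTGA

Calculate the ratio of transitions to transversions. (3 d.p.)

1.000

Transitions are A↔G and C↔T; transversions are all other mismatches.
Transitions: 1. Transversions: 1.
R = 1/1 = 1.000.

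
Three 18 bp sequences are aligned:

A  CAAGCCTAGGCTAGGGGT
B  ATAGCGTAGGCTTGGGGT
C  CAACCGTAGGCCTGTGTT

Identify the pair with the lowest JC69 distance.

A and B

A–B: 4/18 differ, p = 0.222, d = 0.264.
A–C: 6/18 differ, p = 0.333, d = 0.441.
B–C: 6/18 differ, p = 0.333, d = 0.441.
The smallest distance is between A and B.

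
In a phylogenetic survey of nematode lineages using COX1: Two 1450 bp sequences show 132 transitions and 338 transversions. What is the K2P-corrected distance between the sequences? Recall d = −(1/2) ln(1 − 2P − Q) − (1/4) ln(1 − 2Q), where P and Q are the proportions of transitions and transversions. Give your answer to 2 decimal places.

0.43

P = 132/1450 ≈ 0.091034 and Q = 338/1450 ≈ 0.233103.
Under the Kimura two-parameter model, d = −½ ln(1 − 2P − Q) − ¼ ln(1 − 2Q).
1 − 2P − Q = 0.584829, giving −½ ln(0.584829) = 0.268218.
1 − 2Q = 0.533794, giving −¼ ln(0.533794) = 0.156936.
d = 0.268218 + 0.156936 = 0.425154.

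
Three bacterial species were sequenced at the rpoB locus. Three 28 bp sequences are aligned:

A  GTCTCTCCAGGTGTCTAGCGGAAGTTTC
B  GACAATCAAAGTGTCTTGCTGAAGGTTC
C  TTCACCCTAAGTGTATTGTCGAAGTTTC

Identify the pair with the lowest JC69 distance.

A–B: 8/28 differ, p = 0.286, d = 0.360.
A–C: 9/28 differ, p = 0.321, d = 0.420.
B–C: 9/28 differ, p = 0.321, d = 0.420.
The smallest distance is between A and B.

A and B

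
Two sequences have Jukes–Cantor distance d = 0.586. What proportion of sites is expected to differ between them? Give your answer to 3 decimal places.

0.407

p = (3/4)(1 − e^(−4d/3)) = 0.75 × (1 − e^(-0.781333)) = 0.75 × (1 − 0.457795) = 0.406654.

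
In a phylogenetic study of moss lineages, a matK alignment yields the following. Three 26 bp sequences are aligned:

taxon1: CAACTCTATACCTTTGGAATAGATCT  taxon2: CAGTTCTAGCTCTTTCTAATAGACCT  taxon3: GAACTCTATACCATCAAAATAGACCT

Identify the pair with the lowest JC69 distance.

taxon1–taxon2: 8/26 differ, p = 0.308, d = 0.396.
taxon1–taxon3: 6/26 differ, p = 0.231, d = 0.276.
taxon2–taxon3: 10/26 differ, p = 0.385, d = 0.539.
The smallest distance is between taxon1 and taxon3.

taxon1 and taxon3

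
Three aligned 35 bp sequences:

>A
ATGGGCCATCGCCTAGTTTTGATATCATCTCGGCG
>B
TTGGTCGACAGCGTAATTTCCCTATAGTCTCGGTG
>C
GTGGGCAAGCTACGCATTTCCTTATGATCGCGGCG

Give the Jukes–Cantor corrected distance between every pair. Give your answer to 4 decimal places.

d(A,B) = 0.5128, d(A,C) = 0.5128, d(B,C) = 0.6355

A–B: 13/35 sites differ → p ≈ 0.371429, d = −0.75 ln(1 − 0.495239) = 0.512753 ≈ 0.5128.
A–C: 13/35 sites differ → p ≈ 0.371429, d = −0.75 ln(1 − 0.495239) = 0.512753 ≈ 0.5128.
B–C: 15/35 sites differ → p ≈ 0.428571, d = −0.75 ln(1 − 0.571428) = 0.635472 ≈ 0.6355.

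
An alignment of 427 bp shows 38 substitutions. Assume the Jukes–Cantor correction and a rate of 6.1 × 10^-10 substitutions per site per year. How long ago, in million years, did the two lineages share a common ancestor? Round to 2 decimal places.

77.65

p = 38/427 ≈ 0.088993.
d = −(3/4) ln(1 − 4p/3) = −0.75 ln(1 − 0.118657) = −0.75 ln(0.881343)
  = −0.75 × (-0.126308) = 0.094731 substitutions/site.
Under a molecular clock d = 2μt, so t = d/(2μ) = 0.094731 / (2 × 6.1 × 10^-10) = 77.65 million years.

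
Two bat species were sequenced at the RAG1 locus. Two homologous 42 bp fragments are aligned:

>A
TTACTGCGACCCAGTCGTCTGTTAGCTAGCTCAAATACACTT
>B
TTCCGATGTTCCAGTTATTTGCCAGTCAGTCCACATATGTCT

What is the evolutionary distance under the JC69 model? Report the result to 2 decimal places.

0.76

The sequences differ at 20 of 42 sites, so p = 20/42 ≈ 0.47619.
d = −(3/4) ln(1 − 4p/3) = −0.75 ln(1 − 0.63492) = −0.75 ln(0.36508)
  = −0.75 × (-1.007639) = 0.755729 substitutions/site.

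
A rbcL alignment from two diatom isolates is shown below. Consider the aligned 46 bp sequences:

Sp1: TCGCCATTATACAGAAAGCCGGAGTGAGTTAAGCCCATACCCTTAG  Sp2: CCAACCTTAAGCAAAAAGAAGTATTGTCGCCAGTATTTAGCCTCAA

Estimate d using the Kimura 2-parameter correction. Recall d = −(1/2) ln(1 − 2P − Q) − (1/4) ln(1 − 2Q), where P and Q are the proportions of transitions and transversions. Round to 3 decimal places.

0.829

Of 46 sites, 9 differences are transitions and 14 are transversions, so P = 9/46 ≈ 0.195652 and Q = 14/46 ≈ 0.304348.
Under the Kimura two-parameter model, d = −½ ln(1 − 2P − Q) − ¼ ln(1 − 2Q).
1 − 2P − Q = 0.304348, giving −½ ln(0.304348) = 0.594792.
1 − 2Q = 0.391304, giving −¼ ln(0.391304) = 0.234568.
d = 0.594792 + 0.234568 = 0.829360.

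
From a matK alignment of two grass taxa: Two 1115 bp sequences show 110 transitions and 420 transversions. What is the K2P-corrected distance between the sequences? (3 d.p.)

P = 110/1115 ≈ 0.098655 and Q = 420/1115 ≈ 0.376682.
Under the Kimura two-parameter model, d = −½ ln(1 − 2P − Q) − ¼ ln(1 − 2Q).
1 − 2P − Q = 0.426008, giving −½ ln(0.426008) = 0.426649.
1 − 2Q = 0.246636, giving −¼ ln(0.246636) = 0.349960.
d = 0.426649 + 0.349960 = 0.776609.

0.777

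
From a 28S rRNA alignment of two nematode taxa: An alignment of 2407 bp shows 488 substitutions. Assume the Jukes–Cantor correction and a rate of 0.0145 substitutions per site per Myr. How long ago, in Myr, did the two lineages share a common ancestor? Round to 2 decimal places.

8.15

p = 488/2407 ≈ 0.202742.
d = −(3/4) ln(1 − 4p/3) = −0.75 ln(1 − 0.270323) = −0.75 ln(0.729677)
  = −0.75 × (-0.315153) = 0.236365 substitutions/site.
Under a molecular clock d = 2μt, so t = d/(2μ) = 0.236365 / (2 × 0.0145) = 8.15 Myr.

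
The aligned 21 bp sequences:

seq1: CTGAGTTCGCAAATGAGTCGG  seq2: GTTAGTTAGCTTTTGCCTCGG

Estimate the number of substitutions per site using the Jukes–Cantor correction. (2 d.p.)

The sequences differ at 8 of 21 sites (1, 3, 8, 11, 12, 13, 16, 17), so p = 8/21 ≈ 0.380952.
d = −(3/4) ln(1 − 4p/3) = −0.75 ln(1 − 0.507936) = −0.75 ln(0.492064)
  = −0.75 × (-0.709146) = 0.531860 substitutions/site.

0.53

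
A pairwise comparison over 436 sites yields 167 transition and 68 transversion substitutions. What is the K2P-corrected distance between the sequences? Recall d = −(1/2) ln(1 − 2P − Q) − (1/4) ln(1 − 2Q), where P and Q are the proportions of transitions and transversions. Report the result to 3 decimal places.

1.369

P = 167/436 ≈ 0.383028 and Q = 68/436 ≈ 0.155963.
Under the Kimura two-parameter model, d = −½ ln(1 − 2P − Q) − ¼ ln(1 − 2Q).
1 − 2P − Q = 0.077981, giving −½ ln(0.077981) = 1.275645.
1 − 2Q = 0.688074, giving −¼ ln(0.688074) = 0.093465.
d = 1.275645 + 0.093465 = 1.369110.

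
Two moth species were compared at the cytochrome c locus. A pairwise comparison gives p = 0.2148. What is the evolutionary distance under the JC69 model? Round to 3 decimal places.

0.253

d = −(3/4) ln(1 − 4p/3) = −0.75 ln(1 − 0.2864) = −0.75 ln(0.7136)
  = −0.75 × (-0.337433) = 0.253075 substitutions/site.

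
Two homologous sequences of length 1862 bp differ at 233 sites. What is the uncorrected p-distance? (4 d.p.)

0.1251

p = 233/1862 = 0.125134… ≈ 0.1251 (to 4 d.p.).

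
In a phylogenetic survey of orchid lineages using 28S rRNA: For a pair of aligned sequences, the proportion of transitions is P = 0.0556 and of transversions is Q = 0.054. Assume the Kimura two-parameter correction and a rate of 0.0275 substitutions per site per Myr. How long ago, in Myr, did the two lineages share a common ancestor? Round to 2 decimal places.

Under the Kimura two-parameter model, d = −½ ln(1 − 2P − Q) − ¼ ln(1 − 2Q).
1 − 2P − Q = 0.8348, giving −½ ln(0.8348) = 0.090282.
1 − 2Q = 0.892, giving −¼ ln(0.892) = 0.028572.
d = 0.090282 + 0.028572 = 0.118854.
Under a molecular clock d = 2μt, so t = d/(2μ) = 0.118854 / (2 × 0.0275) = 2.16 Myr.

2.16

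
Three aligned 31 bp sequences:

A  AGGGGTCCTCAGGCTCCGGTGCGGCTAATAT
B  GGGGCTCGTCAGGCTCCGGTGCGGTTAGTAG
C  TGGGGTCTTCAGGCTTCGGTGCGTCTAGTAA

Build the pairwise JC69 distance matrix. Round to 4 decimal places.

d(A,B) = 0.2239, d(A,C) = 0.2239, d(B,C) = 0.2687

A–B: 6/31 sites differ → p ≈ 0.193548, d = −0.75 ln(1 − 0.258064) = 0.223869 ≈ 0.2239.
A–C: 6/31 sites differ → p ≈ 0.193548, d = −0.75 ln(1 − 0.258064) = 0.223869 ≈ 0.2239.
B–C: 7/31 sites differ → p ≈ 0.225806, d = −0.75 ln(1 − 0.301075) = 0.268659 ≈ 0.2687.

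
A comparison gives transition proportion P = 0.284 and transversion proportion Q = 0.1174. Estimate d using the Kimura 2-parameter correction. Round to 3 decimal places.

Under the Kimura two-parameter model, d = −½ ln(1 − 2P − Q) − ¼ ln(1 − 2Q).
1 − 2P − Q = 0.3146, giving −½ ln(0.3146) = 0.578227.
1 − 2Q = 0.7652, giving −¼ ln(0.7652) = 0.066905.
d = 0.578227 + 0.066905 = 0.645132.

0.645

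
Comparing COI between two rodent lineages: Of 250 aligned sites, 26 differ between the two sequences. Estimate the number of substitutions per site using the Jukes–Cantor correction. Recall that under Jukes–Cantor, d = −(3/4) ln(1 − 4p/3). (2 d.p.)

0.11

p = 26/250 = 0.104.
d = −(3/4) ln(1 − 4p/3) = −0.75 ln(1 − 0.138667) = −0.75 ln(0.861333)
  = −0.75 × (-0.149274) = 0.111956 substitutions/site.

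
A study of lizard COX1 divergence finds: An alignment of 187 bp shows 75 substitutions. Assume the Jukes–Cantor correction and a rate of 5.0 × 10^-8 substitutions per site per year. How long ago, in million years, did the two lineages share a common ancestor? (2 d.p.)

5.74

p = 75/187 ≈ 0.40107.
d = −(3/4) ln(1 − 4p/3) = −0.75 ln(1 − 0.53476) = −0.75 ln(0.46524)
  = −0.75 × (-0.765202) = 0.573902 substitutions/site.
Under a molecular clock d = 2μt, so t = d/(2μ) = 0.573902 / (2 × 5.0 × 10^-8) = 5.74 million years.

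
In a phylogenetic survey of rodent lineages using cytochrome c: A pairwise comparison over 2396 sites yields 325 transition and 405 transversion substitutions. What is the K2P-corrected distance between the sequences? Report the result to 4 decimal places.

P = 325/2396 ≈ 0.135643 and Q = 405/2396 ≈ 0.169032.
Under the Kimura two-parameter model, d = −½ ln(1 − 2P − Q) − ¼ ln(1 − 2Q).
1 − 2P − Q = 0.559682, giving −½ ln(0.559682) = 0.290193.
1 − 2Q = 0.661936, giving −¼ ln(0.661936) = 0.103147.
d = 0.290193 + 0.103147 = 0.393340.

0.3933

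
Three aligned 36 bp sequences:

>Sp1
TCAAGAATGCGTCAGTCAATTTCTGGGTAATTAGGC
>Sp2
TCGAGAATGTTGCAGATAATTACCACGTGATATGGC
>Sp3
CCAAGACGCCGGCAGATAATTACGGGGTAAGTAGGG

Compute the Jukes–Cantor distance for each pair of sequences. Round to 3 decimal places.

Sp1–Sp2: 13/36 sites differ → p ≈ 0.361111, d = −0.75 ln(1 − 0.481481) = 0.492584 ≈ 0.493.
Sp1–Sp3: 11/36 sites differ → p ≈ 0.305556, d = −0.75 ln(1 − 0.407408) = 0.392437 ≈ 0.392.
Sp2–Sp3: 15/36 sites differ → p ≈ 0.416667, d = −0.75 ln(1 − 0.555556) = 0.608198 ≈ 0.608.

d(Sp1,Sp2) = 0.493, d(Sp1,Sp3) = 0.392, d(Sp2,Sp3) = 0.608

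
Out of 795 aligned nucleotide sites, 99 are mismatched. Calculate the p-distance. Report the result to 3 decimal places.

p = 99/795 = 0.124528… ≈ 0.125 (to 3 d.p.).

0.125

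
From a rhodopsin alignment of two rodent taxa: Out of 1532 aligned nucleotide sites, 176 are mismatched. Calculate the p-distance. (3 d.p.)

0.115

p = 176/1532 = 0.114882… ≈ 0.115 (to 3 d.p.).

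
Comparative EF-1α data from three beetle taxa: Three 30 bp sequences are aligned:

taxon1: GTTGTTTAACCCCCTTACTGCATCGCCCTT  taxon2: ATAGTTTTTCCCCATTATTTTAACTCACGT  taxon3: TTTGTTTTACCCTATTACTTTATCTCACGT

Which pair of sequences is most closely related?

taxon2 and taxon3

taxon1–taxon2: 12/30 differ, p = 0.400, d = 0.572.
taxon1–taxon3: 9/30 differ, p = 0.300, d = 0.383.
taxon2–taxon3: 6/30 differ, p = 0.200, d = 0.233.
The smallest distance is between taxon2 and taxon3.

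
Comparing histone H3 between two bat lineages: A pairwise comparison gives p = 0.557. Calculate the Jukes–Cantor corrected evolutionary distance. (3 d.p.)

1.018

d = −(3/4) ln(1 − 4p/3) = −0.75 ln(1 − 0.742667) = −0.75 ln(0.257333)
  = −0.75 × (-1.357384) = 1.018038 substitutions/site.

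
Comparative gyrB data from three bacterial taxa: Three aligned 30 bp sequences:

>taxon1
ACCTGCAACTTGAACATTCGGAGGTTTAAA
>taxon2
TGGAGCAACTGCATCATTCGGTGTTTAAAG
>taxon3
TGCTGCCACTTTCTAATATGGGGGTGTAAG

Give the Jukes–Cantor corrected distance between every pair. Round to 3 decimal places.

d(taxon1,taxon2) = 0.503, d(taxon1,taxon3) = 0.572, d(taxon2,taxon3) = 0.647

taxon1–taxon2: 11/30 sites differ → p ≈ 0.366667, d = −0.75 ln(1 − 0.488889) = 0.503376 ≈ 0.503.
taxon1–taxon3: 12/30 sites differ → p = 0.4, d = −0.75 ln(1 − 0.533333) = 0.571605 ≈ 0.572.
taxon2–taxon3: 13/30 sites differ → p ≈ 0.433333, d = −0.75 ln(1 − 0.577777) = 0.646666 ≈ 0.647.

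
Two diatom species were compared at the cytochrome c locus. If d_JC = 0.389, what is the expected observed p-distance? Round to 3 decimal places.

p = (3/4)(1 − e^(−4d/3)) = 0.75 × (1 − e^(-0.518667)) = 0.75 × (1 − 0.595314) = 0.303515.

0.304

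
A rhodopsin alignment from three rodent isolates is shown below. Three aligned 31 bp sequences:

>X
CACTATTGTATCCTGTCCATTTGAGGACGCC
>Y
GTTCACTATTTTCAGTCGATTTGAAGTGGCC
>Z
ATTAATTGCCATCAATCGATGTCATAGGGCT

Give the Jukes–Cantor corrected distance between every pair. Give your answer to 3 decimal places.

X–Y: 13/31 sites differ → p ≈ 0.419355, d = −0.75 ln(1 − 0.55914) = 0.614271 ≈ 0.614.
X–Z: 18/31 sites differ → p ≈ 0.580645, d = −0.75 ln(1 − 0.774193) = 1.116056 ≈ 1.116.
Y–Z: 14/31 sites differ → p ≈ 0.451613, d = −0.75 ln(1 − 0.602151) = 0.691262 ≈ 0.691.

d(X,Y) = 0.614, d(X,Z) = 1.116, d(Y,Z) = 0.691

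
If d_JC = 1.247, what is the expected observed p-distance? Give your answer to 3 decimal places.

p = (3/4)(1 − e^(−4d/3)) = 0.75 × (1 − e^(-1.662667)) = 0.75 × (1 − 0.189633) = 0.607775.

0.608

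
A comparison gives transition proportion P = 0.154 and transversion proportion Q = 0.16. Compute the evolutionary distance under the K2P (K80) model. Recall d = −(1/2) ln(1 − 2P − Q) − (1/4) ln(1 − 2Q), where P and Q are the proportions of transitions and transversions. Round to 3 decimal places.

Under the Kimura two-parameter model, d = −½ ln(1 − 2P − Q) − ¼ ln(1 − 2Q).
1 − 2P − Q = 0.532, giving −½ ln(0.532) = 0.315556.
1 − 2Q = 0.68, giving −¼ ln(0.68) = 0.096416.
d = 0.315556 + 0.096416 = 0.411972.

0.412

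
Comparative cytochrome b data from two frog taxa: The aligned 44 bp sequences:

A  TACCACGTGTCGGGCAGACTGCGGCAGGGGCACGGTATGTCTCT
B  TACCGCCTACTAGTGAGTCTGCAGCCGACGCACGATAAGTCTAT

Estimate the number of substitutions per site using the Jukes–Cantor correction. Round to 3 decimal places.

The sequences differ at 16 of 44 sites, so p = 16/44 ≈ 0.363636.
d = −(3/4) ln(1 − 4p/3) = −0.75 ln(1 − 0.484848) = −0.75 ln(0.515152)
  = −0.75 × (-0.663293) = 0.497470 substitutions/site.

0.497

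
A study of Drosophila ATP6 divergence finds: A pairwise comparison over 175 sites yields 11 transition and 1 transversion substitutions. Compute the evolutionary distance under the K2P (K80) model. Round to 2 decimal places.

0.07

P = 11/175 ≈ 0.062857 and Q = 1/175 ≈ 0.005714.
Under the Kimura two-parameter model, d = −½ ln(1 − 2P − Q) − ¼ ln(1 − 2Q).
1 − 2P − Q = 0.868572, giving −½ ln(0.868572) = 0.070452.
1 − 2Q = 0.988572, giving −¼ ln(0.988572) = 0.002873.
d = 0.070452 + 0.002873 = 0.073325.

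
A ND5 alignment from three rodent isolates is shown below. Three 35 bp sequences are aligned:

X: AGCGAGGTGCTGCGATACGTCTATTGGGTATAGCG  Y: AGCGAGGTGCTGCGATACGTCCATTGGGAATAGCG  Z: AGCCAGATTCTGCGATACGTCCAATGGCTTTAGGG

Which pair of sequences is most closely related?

X–Y: 2/35 differ, p = 0.057, d = 0.059.
X–Z: 8/35 differ, p = 0.229, d = 0.273.
Y–Z: 8/35 differ, p = 0.229, d = 0.273.
The smallest distance is between X and Y.

X and Y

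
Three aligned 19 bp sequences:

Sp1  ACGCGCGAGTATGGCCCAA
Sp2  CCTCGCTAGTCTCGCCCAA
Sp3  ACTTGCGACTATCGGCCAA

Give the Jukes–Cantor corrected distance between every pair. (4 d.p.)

d(Sp1,Sp2) = 0.3241, d(Sp1,Sp3) = 0.3241, d(Sp2,Sp3) = 0.4099

Sp1–Sp2: 5/19 sites differ → p ≈ 0.263158, d = −0.75 ln(1 − 0.350877) = 0.324100 ≈ 0.3241.
Sp1–Sp3: 5/19 sites differ → p ≈ 0.263158, d = −0.75 ln(1 − 0.350877) = 0.324100 ≈ 0.3241.
Sp2–Sp3: 6/19 sites differ → p ≈ 0.315789, d = −0.75 ln(1 − 0.421052) = 0.409907 ≈ 0.4099.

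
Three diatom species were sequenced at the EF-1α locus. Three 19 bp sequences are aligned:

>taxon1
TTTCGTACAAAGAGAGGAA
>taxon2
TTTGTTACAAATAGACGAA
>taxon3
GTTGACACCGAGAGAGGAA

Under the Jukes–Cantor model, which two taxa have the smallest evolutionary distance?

taxon1 and taxon2

taxon1–taxon2: 4/19 differ, p = 0.211, d = 0.247.
taxon1–taxon3: 6/19 differ, p = 0.316, d = 0.410.
taxon2–taxon3: 7/19 differ, p = 0.368, d = 0.507.
The smallest distance is between taxon1 and taxon2.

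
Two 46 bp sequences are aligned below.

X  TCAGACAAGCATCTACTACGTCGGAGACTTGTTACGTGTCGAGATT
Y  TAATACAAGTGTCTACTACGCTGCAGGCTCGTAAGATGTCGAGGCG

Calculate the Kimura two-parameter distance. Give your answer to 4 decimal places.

0.4444

Of 46 sites, 9 differences are transitions and 6 are transversions, so P = 9/46 ≈ 0.195652 and Q = 6/46 ≈ 0.130435.
Under the Kimura two-parameter model, d = −½ ln(1 − 2P − Q) − ¼ ln(1 − 2Q).
1 − 2P − Q = 0.478261, giving −½ ln(0.478261) = 0.368799.
1 − 2Q = 0.73913, giving −¼ ln(0.73913) = 0.075570.
d = 0.368799 + 0.075570 = 0.444369.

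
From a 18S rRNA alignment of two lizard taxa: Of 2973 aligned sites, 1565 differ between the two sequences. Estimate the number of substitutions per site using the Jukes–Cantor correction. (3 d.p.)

p = 1565/2973 ≈ 0.526404.
d = −(3/4) ln(1 − 4p/3) = −0.75 ln(1 − 0.701872) = −0.75 ln(0.298128)
  = −0.75 × (-1.210232) = 0.907674 substitutions/site.

0.908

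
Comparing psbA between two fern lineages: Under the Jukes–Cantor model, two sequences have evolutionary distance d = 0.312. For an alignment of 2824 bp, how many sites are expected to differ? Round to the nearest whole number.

721

Invert JC69: p = (3/4)(1 − e^(−4d/3)) = 0.75 × (1 − e^(-0.416)) = 0.75 × (1 − 0.659680) = 0.255240.
Expected differing sites = pL ≈ 0.255240 × 2824 = 720.79776 ≈ 721.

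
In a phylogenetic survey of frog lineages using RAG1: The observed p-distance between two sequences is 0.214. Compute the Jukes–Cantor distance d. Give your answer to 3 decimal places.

d = −(3/4) ln(1 − 4p/3) = −0.75 ln(1 − 0.285333) = −0.75 ln(0.714667)
  = −0.75 × (-0.335939) = 0.251954 substitutions/site.

0.252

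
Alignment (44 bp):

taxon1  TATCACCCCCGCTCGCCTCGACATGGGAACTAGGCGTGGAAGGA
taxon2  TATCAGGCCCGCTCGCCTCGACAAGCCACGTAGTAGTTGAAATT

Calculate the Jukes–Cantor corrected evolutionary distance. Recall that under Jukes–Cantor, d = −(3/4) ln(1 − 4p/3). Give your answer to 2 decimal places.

The sequences differ at 13 of 44 sites, so p = 13/44 ≈ 0.295455.
d = −(3/4) ln(1 − 4p/3) = −0.75 ln(1 − 0.39394) = −0.75 ln(0.60606)
  = −0.75 × (-0.500776) = 0.375582 substitutions/site.

0.38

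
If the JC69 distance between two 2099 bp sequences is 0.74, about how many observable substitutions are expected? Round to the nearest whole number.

Invert JC69: p = (3/4)(1 − e^(−4d/3)) = 0.75 × (1 − e^(-0.986667)) = 0.75 × (1 − 0.372817) = 0.470387.
Expected differing sites = pL ≈ 0.470387 × 2099 = 987.342313 ≈ 987.

987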